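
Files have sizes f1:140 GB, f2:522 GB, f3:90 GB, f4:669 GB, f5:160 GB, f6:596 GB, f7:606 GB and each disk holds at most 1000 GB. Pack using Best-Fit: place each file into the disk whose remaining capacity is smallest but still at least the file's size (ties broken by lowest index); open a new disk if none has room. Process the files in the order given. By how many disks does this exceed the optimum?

Best-Fit: [140,522,90,160] [669] [596] [606] → 4 disks.
4 files exceed 500 GB (half the capacity), and no two of those can share a disk, so at least 4 disks are needed.
So 4 is already optimal.

0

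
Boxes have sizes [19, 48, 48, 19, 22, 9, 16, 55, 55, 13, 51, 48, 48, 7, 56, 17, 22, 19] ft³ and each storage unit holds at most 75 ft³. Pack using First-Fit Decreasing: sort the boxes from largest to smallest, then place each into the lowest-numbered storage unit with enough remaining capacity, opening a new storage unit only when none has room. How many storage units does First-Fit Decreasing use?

Sorted descending: 56, 55, 55, 51, 48, 48, 48, 48, 22, 22, 19, 19, 19, 17, 16, 13, 9, 7.
56 ft³ → storage unit 1 (remaining 19 ft³)
55 ft³ → storage unit 2 (remaining 20 ft³)
55 ft³ → storage unit 3 (remaining 20 ft³)
51 ft³ → storage unit 4 (remaining 24 ft³)
48 ft³ → storage unit 5 (remaining 27 ft³)
48 ft³ → storage unit 6 (remaining 27 ft³)
48 ft³ → storage unit 7 (remaining 27 ft³)
48 ft³ → storage unit 8 (remaining 27 ft³)
22 ft³ → storage unit 4 (remaining 2 ft³)
22 ft³ → storage unit 5 (remaining 5 ft³)
19 ft³ → storage unit 1 (remaining 0 ft³)
19 ft³ → storage unit 2 (remaining 1 ft³)
19 ft³ → storage unit 3 (remaining 1 ft³)
17 ft³ → storage unit 6 (remaining 10 ft³)
16 ft³ → storage unit 7 (remaining 11 ft³)
13 ft³ → storage unit 8 (remaining 14 ft³)
9 ft³ → storage unit 6 (remaining 1 ft³)
7 ft³ → storage unit 7 (remaining 4 ft³)

8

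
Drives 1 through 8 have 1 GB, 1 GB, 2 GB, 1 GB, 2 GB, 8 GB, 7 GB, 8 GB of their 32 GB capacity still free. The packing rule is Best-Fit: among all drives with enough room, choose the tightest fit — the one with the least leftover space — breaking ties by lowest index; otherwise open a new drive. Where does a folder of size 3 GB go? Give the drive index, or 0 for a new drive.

Drives with room: drive 6 (8 GB), drive 7 (7 GB), drive 8 (8 GB).
Tightest fit is drive 7 with 7 GB free.

7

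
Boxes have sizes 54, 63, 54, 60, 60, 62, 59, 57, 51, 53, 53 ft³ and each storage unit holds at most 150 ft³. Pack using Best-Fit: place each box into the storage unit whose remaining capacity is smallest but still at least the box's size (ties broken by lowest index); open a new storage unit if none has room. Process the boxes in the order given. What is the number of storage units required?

54 ft³ → storage unit 1 (remaining 96 ft³)
63 ft³ → storage unit 1 (remaining 33 ft³)
54 ft³ → storage unit 2 (remaining 96 ft³)
60 ft³ → storage unit 2 (remaining 36 ft³)
60 ft³ → storage unit 3 (remaining 90 ft³)
62 ft³ → storage unit 3 (remaining 28 ft³)
59 ft³ → storage unit 4 (remaining 91 ft³)
57 ft³ → storage unit 4 (remaining 34 ft³)
51 ft³ → storage unit 5 (remaining 99 ft³)
53 ft³ → storage unit 5 (remaining 46 ft³)
53 ft³ → storage unit 6 (remaining 97 ft³)

6 storage units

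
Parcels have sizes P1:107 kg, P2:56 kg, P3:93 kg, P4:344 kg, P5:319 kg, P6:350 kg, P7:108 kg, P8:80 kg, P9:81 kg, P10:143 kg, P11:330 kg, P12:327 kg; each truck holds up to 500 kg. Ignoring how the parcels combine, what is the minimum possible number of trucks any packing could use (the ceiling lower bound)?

Total size = 107 + 56 + 93 + 344 + 319 + 350 + 108 + 80 + 81 + 143 + 330 + 327 = 2338 kg.
⌈2338 / 500⌉ = 5.

5 trucks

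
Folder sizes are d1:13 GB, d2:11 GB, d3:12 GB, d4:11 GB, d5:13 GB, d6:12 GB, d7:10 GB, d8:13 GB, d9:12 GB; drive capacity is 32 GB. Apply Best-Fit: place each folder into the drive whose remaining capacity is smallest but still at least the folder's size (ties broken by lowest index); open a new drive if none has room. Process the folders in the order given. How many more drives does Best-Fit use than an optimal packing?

1

Best-Fit: [13,11] [12,11] [13,12] [10,13] [12] → 5 drives.
Total size 107 GB; any packing needs at least ⌈107/32⌉ = 4 drives.
An optimal packing achieves that bound: [13,13] [13,12] [12,12] [11,11,10] → 4 drives.
Excess: 5 − 4 = 1.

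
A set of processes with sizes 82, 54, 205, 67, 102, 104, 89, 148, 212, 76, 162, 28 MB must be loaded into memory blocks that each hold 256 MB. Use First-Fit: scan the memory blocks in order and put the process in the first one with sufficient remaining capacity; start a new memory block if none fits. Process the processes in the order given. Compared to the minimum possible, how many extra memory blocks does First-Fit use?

First-Fit: [82,54,67,28] [205] [102,104] [89,148] [212] [76,162] → 6 memory blocks.
Total size 1329 MB; any packing needs at least ⌈1329/256⌉ = 6 memory blocks.
So 6 is already optimal.

0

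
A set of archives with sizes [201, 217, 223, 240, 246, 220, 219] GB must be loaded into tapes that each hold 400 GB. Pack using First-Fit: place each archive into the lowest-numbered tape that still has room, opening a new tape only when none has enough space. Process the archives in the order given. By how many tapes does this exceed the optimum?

First-Fit: [201] [217] [223] [240] [246] [220] [219] → 7 tapes.
7 archives exceed 200 GB (half the capacity), and no two of those can share a tape, so at least 7 tapes are needed.
So 7 is already optimal.

0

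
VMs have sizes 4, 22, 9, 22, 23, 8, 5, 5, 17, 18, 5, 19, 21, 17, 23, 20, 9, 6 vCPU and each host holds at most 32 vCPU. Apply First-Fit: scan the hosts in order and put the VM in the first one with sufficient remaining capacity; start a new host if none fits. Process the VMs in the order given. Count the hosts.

10

4 vCPU → host 1 (remaining 28 vCPU)
22 vCPU → host 1 (remaining 6 vCPU)
9 vCPU → host 2 (remaining 23 vCPU)
22 vCPU → host 2 (remaining 1 vCPU)
23 vCPU → host 3 (remaining 9 vCPU)
8 vCPU → host 3 (remaining 1 vCPU)
5 vCPU → host 1 (remaining 1 vCPU)
5 vCPU → host 4 (remaining 27 vCPU)
17 vCPU → host 4 (remaining 10 vCPU)
18 vCPU → host 5 (remaining 14 vCPU)
5 vCPU → host 4 (remaining 5 vCPU)
19 vCPU → host 6 (remaining 13 vCPU)
21 vCPU → host 7 (remaining 11 vCPU)
17 vCPU → host 8 (remaining 15 vCPU)
23 vCPU → host 9 (remaining 9 vCPU)
20 vCPU → host 10 (remaining 12 vCPU)
9 vCPU → host 5 (remaining 5 vCPU)
6 vCPU → host 6 (remaining 7 vCPU)
Final hosts: [4,22,5] [9,22] [23,8] [5,17,5] [18,9] [19,6] [21] [17] [23] [20].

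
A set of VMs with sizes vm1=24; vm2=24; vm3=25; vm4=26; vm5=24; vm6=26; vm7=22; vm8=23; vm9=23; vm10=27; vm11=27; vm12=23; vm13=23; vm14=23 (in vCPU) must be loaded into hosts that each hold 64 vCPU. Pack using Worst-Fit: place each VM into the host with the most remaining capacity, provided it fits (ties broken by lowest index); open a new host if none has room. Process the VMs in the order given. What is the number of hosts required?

Put vm1 (24 vCPU) in host 1; 40 vCPU remain.
Put vm2 (24 vCPU) in host 1; 16 vCPU remain.
Put vm3 (25 vCPU) in host 2; 39 vCPU remain.
Put vm4 (26 vCPU) in host 2; 13 vCPU remain.
Put vm5 (24 vCPU) in host 3; 40 vCPU remain.
Put vm6 (26 vCPU) in host 3; 14 vCPU remain.
Put vm7 (22 vCPU) in host 4; 42 vCPU remain.
Put vm8 (23 vCPU) in host 4; 19 vCPU remain.
Put vm9 (23 vCPU) in host 5; 41 vCPU remain.
Put vm10 (27 vCPU) in host 5; 14 vCPU remain.
Put vm11 (27 vCPU) in host 6; 37 vCPU remain.
Put vm12 (23 vCPU) in host 6; 14 vCPU remain.
Put vm13 (23 vCPU) in host 7; 41 vCPU remain.
Put vm14 (23 vCPU) in host 7; 18 vCPU remain.
Final hosts: [24,24] [25,26] [24,26] [22,23] [23,27] [27,23] [23,23].

7 hosts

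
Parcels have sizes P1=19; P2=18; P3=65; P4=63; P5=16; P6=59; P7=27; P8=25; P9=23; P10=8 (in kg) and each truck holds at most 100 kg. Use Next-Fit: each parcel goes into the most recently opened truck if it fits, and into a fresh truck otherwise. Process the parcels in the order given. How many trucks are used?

5

P1 (19 kg) → truck 1 (remaining 81 kg)
P2 (18 kg) → truck 1 (remaining 63 kg)
P3 (65 kg) → truck 2 (remaining 35 kg)
P4 (63 kg) → truck 3 (remaining 37 kg)
P5 (16 kg) → truck 3 (remaining 21 kg)
P6 (59 kg) → truck 4 (remaining 41 kg)
P7 (27 kg) → truck 4 (remaining 14 kg)
P8 (25 kg) → truck 5 (remaining 75 kg)
P9 (23 kg) → truck 5 (remaining 52 kg)
P10 (8 kg) → truck 5 (remaining 44 kg)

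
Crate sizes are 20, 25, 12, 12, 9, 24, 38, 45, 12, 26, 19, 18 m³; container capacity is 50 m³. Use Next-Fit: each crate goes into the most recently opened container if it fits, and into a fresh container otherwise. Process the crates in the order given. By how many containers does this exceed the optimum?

1

Next-Fit: [20,25] [12,12,9] [24] [38] [45] [12,26] [19,18] → 7 containers.
Total size 260 m³; any packing needs at least ⌈260/50⌉ = 6 containers.
An optimal packing achieves that bound: [45] [38,12] [26,24] [25,20] [19,18,12] [12,9] → 6 containers.
Excess: 7 − 6 = 1.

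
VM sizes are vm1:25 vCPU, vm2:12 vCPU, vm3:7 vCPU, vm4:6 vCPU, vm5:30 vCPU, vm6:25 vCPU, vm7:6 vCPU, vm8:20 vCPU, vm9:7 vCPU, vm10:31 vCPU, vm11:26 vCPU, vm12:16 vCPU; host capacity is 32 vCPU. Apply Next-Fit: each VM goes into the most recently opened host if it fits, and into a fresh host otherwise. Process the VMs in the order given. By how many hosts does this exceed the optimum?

1

Next-Fit: [25] [12,7,6] [30] [25,6] [20,7] [31] [26] [16] → 8 hosts.
Total size 211 vCPU; any packing needs at least ⌈211/32⌉ = 7 hosts.
An optimal packing achieves that bound: [31] [30] [26,6] [25,7] [25,7] [20,12] [16,6] → 7 hosts.
Excess: 8 − 7 = 1.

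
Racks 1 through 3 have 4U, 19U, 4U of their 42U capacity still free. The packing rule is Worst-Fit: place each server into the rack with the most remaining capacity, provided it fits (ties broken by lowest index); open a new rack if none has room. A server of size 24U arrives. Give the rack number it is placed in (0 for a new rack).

No rack has ≥ 24U free, so a new rack is opened.

0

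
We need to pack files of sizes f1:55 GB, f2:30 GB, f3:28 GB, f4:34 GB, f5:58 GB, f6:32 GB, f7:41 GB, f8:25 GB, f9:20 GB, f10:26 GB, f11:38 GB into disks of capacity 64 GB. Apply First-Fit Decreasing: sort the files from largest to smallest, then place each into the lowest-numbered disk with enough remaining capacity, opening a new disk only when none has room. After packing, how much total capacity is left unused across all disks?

61

Sorted descending: 58, 55, 41, 38, 34, 32, 30, 28, 26, 25, 20.
Put 58 GB in disk 1; 6 GB remain.
Put 55 GB in disk 2; 9 GB remain.
Put 41 GB in disk 3; 23 GB remain.
Put 38 GB in disk 4; 26 GB remain.
Put 34 GB in disk 5; 30 GB remain.
Put 32 GB in disk 6; 32 GB remain.
Put 30 GB in disk 5; 0 GB remain.
Put 28 GB in disk 6; 4 GB remain.
Put 26 GB in disk 4; 0 GB remain.
Put 25 GB in disk 7; 39 GB remain.
Put 20 GB in disk 3; 3 GB remain.
7 disks × 64 GB = 448 GB; used 387 GB; unused 61 GB.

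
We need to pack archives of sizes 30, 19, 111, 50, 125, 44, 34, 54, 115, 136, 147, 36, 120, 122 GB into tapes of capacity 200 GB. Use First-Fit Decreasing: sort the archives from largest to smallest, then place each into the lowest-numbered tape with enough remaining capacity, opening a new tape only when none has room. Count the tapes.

7

Sorted descending: 147, 136, 125, 122, 120, 115, 111, 54, 50, 44, 36, 34, 30, 19.
Put 147 GB in tape 1; 53 GB remain.
Put 136 GB in tape 2; 64 GB remain.
Put 125 GB in tape 3; 75 GB remain.
Put 122 GB in tape 4; 78 GB remain.
Put 120 GB in tape 5; 80 GB remain.
Put 115 GB in tape 6; 85 GB remain.
Put 111 GB in tape 7; 89 GB remain.
Put 54 GB in tape 2; 10 GB remain.
Put 50 GB in tape 1; 3 GB remain.
Put 44 GB in tape 3; 31 GB remain.
Put 36 GB in tape 4; 42 GB remain.
Put 34 GB in tape 4; 8 GB remain.
Put 30 GB in tape 3; 1 GB remain.
Put 19 GB in tape 5; 61 GB remain.
Final tapes: [147,50] [136,54] [125,44,30] [122,36,34] [120,19] [115] [111].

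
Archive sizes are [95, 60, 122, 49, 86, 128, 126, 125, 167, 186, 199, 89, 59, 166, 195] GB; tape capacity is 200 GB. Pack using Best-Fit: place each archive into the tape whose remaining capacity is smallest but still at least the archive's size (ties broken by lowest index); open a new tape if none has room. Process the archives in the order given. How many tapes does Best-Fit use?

Put 95 GB in tape 1; 105 GB remain.
Put 60 GB in tape 1; 45 GB remain.
Put 122 GB in tape 2; 78 GB remain.
Put 49 GB in tape 2; 29 GB remain.
Put 86 GB in tape 3; 114 GB remain.
Put 128 GB in tape 4; 72 GB remain.
Put 126 GB in tape 5; 74 GB remain.
Put 125 GB in tape 6; 75 GB remain.
Put 167 GB in tape 7; 33 GB remain.
Put 186 GB in tape 8; 14 GB remain.
Put 199 GB in tape 9; 1 GB remain.
Put 89 GB in tape 3; 25 GB remain.
Put 59 GB in tape 4; 13 GB remain.
Put 166 GB in tape 10; 34 GB remain.
Put 195 GB in tape 11; 5 GB remain.

11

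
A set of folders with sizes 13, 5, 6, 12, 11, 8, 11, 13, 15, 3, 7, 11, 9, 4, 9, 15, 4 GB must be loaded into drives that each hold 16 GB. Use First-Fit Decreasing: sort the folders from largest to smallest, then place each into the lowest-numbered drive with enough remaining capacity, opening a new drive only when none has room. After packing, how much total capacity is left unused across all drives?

20

Sorted descending: 15, 15, 13, 13, 12, 11, 11, 11, 9, 9, 8, 7, 6, 5, 4, 4, 3.
15 GB → drive 1 (remaining 1 GB)
15 GB → drive 2 (remaining 1 GB)
13 GB → drive 3 (remaining 3 GB)
13 GB → drive 4 (remaining 3 GB)
12 GB → drive 5 (remaining 4 GB)
11 GB → drive 6 (remaining 5 GB)
11 GB → drive 7 (remaining 5 GB)
11 GB → drive 8 (remaining 5 GB)
9 GB → drive 9 (remaining 7 GB)
9 GB → drive 10 (remaining 7 GB)
8 GB → drive 11 (remaining 8 GB)
7 GB → drive 9 (remaining 0 GB)
6 GB → drive 10 (remaining 1 GB)
5 GB → drive 6 (remaining 0 GB)
4 GB → drive 5 (remaining 0 GB)
4 GB → drive 7 (remaining 1 GB)
3 GB → drive 3 (remaining 0 GB)
11 drives × 16 GB = 176 GB; used 156 GB; unused 20 GB.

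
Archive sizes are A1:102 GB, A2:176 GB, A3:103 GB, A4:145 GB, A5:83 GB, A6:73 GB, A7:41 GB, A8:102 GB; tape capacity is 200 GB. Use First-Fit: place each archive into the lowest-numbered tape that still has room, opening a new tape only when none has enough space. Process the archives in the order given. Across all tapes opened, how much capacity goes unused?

175

Put A1 (102 GB) in tape 1; 98 GB remain.
Put A2 (176 GB) in tape 2; 24 GB remain.
Put A3 (103 GB) in tape 3; 97 GB remain.
Put A4 (145 GB) in tape 4; 55 GB remain.
Put A5 (83 GB) in tape 1; 15 GB remain.
Put A6 (73 GB) in tape 3; 24 GB remain.
Put A7 (41 GB) in tape 4; 14 GB remain.
Put A8 (102 GB) in tape 5; 98 GB remain.
5 tapes × 200 GB = 1000 GB; used 825 GB; unused 175 GB.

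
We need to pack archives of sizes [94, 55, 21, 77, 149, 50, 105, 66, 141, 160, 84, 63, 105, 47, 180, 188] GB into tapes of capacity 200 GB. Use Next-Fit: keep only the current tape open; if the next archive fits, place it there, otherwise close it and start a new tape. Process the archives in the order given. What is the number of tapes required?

10

94 GB → tape 1 (remaining 106 GB)
55 GB → tape 1 (remaining 51 GB)
21 GB → tape 1 (remaining 30 GB)
77 GB → tape 2 (remaining 123 GB)
149 GB → tape 3 (remaining 51 GB)
50 GB → tape 3 (remaining 1 GB)
105 GB → tape 4 (remaining 95 GB)
66 GB → tape 4 (remaining 29 GB)
141 GB → tape 5 (remaining 59 GB)
160 GB → tape 6 (remaining 40 GB)
84 GB → tape 7 (remaining 116 GB)
63 GB → tape 7 (remaining 53 GB)
105 GB → tape 8 (remaining 95 GB)
47 GB → tape 8 (remaining 48 GB)
180 GB → tape 9 (remaining 20 GB)
188 GB → tape 10 (remaining 12 GB)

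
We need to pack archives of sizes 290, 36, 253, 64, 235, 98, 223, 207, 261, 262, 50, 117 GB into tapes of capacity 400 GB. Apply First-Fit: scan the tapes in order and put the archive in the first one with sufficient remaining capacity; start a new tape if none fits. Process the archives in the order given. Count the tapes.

290 GB → tape 1 (remaining 110 GB)
36 GB → tape 1 (remaining 74 GB)
253 GB → tape 2 (remaining 147 GB)
64 GB → tape 1 (remaining 10 GB)
235 GB → tape 3 (remaining 165 GB)
98 GB → tape 2 (remaining 49 GB)
223 GB → tape 4 (remaining 177 GB)
207 GB → tape 5 (remaining 193 GB)
261 GB → tape 6 (remaining 139 GB)
262 GB → tape 7 (remaining 138 GB)
50 GB → tape 3 (remaining 115 GB)
117 GB → tape 4 (remaining 60 GB)

7 tapes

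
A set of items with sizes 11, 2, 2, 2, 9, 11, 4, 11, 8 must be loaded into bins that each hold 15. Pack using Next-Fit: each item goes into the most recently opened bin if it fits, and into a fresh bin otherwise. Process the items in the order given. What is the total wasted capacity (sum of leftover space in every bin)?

15

11 → bin 1 (remaining 4)
2 → bin 1 (remaining 2)
2 → bin 1 (remaining 0)
2 → bin 2 (remaining 13)
9 → bin 2 (remaining 4)
11 → bin 3 (remaining 4)
4 → bin 3 (remaining 0)
11 → bin 4 (remaining 4)
8 → bin 5 (remaining 7)
5 bins × 15 = 75; used 60; unused 15.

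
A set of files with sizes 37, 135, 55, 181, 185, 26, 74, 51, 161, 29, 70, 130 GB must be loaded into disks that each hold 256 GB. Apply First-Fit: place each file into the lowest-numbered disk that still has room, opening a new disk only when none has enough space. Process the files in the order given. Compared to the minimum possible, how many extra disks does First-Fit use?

0

First-Fit: [37,135,55,26] [181,74] [185,51] [161,29] [70,130] → 5 disks.
Total size 1134 GB; any packing needs at least ⌈1134/256⌉ = 5 disks.
So 5 is already optimal.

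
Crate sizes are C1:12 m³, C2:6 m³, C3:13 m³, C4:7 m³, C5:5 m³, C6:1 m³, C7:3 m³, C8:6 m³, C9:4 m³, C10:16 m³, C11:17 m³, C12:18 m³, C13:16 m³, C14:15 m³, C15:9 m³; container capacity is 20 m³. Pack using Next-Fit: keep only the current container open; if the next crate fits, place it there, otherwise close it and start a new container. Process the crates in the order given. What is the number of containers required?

container 1: place C1 (12 m³), 8 m³ left
container 1: place C2 (6 m³), 2 m³ left
container 2: place C3 (13 m³), 7 m³ left
container 2: place C4 (7 m³), 0 m³ left
container 3: place C5 (5 m³), 15 m³ left
container 3: place C6 (1 m³), 14 m³ left
container 3: place C7 (3 m³), 11 m³ left
container 3: place C8 (6 m³), 5 m³ left
container 3: place C9 (4 m³), 1 m³ left
container 4: place C10 (16 m³), 4 m³ left
container 5: place C11 (17 m³), 3 m³ left
container 6: place C12 (18 m³), 2 m³ left
container 7: place C13 (16 m³), 4 m³ left
container 8: place C14 (15 m³), 5 m³ left
container 9: place C15 (9 m³), 11 m³ left
Final containers: [12,6] [13,7] [5,1,3,6,4] [16] [17] [18] [16] [15] [9].

9 containers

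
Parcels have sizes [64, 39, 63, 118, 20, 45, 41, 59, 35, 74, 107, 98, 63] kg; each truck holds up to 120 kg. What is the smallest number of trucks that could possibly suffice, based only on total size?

Total size = 64 + 39 + 63 + 118 + 20 + 45 + 41 + 59 + 35 + 74 + 107 + 98 + 63 = 826 kg.
⌈826 / 120⌉ = 7.

7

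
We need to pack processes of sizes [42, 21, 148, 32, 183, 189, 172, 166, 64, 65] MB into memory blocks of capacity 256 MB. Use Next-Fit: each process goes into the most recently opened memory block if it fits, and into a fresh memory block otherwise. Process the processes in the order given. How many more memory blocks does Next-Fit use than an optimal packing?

1

Next-Fit: [42,21,148,32] [183] [189] [172] [166,64] [65] → 6 memory blocks.
Total size 1082 MB; any packing needs at least ⌈1082/256⌉ = 5 memory blocks.
An optimal packing achieves that bound: [189,65] [183,64] [172,42,32] [166,21] [148] → 5 memory blocks.
Excess: 6 − 5 = 1.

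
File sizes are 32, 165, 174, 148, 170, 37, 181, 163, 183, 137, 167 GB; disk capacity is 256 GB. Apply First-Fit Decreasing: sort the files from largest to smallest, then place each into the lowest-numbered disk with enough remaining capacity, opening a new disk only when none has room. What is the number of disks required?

Sorted descending: 183, 181, 174, 170, 167, 165, 163, 148, 137, 37, 32.
Put 183 GB in disk 1; 73 GB remain.
Put 181 GB in disk 2; 75 GB remain.
Put 174 GB in disk 3; 82 GB remain.
Put 170 GB in disk 4; 86 GB remain.
Put 167 GB in disk 5; 89 GB remain.
Put 165 GB in disk 6; 91 GB remain.
Put 163 GB in disk 7; 93 GB remain.
Put 148 GB in disk 8; 108 GB remain.
Put 137 GB in disk 9; 119 GB remain.
Put 37 GB in disk 1; 36 GB remain.
Put 32 GB in disk 1; 4 GB remain.
Final disks: [183,37,32] [181] [174] [170] [167] [165] [163] [148] [137].

9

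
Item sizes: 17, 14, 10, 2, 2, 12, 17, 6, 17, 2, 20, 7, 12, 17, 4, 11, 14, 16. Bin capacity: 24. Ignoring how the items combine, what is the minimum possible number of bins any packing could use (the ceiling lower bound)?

9

Total size = 17 + 14 + 10 + 2 + 2 + 12 + 17 + 6 + 17 + 2 + 20 + 7 + 12 + 17 + 4 + 11 + 14 + 16 = 200.
⌈200 / 24⌉ = 9.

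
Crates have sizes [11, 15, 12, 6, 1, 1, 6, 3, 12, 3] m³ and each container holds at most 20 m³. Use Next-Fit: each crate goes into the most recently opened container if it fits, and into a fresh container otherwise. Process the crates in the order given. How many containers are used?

Put 11 m³ in container 1; 9 m³ remain.
Put 15 m³ in container 2; 5 m³ remain.
Put 12 m³ in container 3; 8 m³ remain.
Put 6 m³ in container 3; 2 m³ remain.
Put 1 m³ in container 3; 1 m³ remain.
Put 1 m³ in container 3; 0 m³ remain.
Put 6 m³ in container 4; 14 m³ remain.
Put 3 m³ in container 4; 11 m³ remain.
Put 12 m³ in container 5; 8 m³ remain.
Put 3 m³ in container 5; 5 m³ remain.
Final containers: [11] [15] [12,6,1,1] [6,3] [12,3].

5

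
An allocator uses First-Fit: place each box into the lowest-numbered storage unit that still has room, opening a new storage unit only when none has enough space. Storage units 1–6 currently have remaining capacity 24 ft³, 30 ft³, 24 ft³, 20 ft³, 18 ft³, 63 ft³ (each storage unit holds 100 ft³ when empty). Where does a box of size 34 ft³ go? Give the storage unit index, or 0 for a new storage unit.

Storage units with room: storage unit 6 (63 ft³).
The first with room is storage unit 6.

6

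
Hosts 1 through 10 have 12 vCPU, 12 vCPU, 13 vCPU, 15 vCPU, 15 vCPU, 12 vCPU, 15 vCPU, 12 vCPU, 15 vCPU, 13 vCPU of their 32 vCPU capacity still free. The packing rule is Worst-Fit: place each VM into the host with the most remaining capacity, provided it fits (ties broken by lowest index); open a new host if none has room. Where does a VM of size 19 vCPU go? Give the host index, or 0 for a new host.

0

No host has ≥ 19 vCPU free, so a new host is opened.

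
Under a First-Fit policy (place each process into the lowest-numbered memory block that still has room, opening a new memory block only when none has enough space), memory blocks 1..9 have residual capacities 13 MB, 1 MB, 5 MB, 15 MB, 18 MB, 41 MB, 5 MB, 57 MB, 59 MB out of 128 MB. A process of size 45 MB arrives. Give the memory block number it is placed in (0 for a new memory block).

8

Memory blocks with room: memory block 8 (57 MB), memory block 9 (59 MB).
The first with room is memory block 8.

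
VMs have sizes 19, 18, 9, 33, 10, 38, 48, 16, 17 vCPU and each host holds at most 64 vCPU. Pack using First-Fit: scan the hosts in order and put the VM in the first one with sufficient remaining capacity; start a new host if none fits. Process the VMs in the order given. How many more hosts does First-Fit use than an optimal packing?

0

First-Fit: [19,18,9,10] [33,16] [38,17] [48] → 4 hosts.
Total size 208 vCPU; any packing needs at least ⌈208/64⌉ = 4 hosts.
So 4 is already optimal.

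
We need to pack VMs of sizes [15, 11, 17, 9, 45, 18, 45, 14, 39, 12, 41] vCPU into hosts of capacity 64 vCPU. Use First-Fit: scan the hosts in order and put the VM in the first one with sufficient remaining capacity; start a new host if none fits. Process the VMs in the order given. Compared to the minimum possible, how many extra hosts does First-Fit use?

First-Fit: [15,11,17,9,12] [45,18] [45,14] [39] [41] → 5 hosts.
Total size 266 vCPU; any packing needs at least ⌈266/64⌉ = 5 hosts.
So 5 is already optimal.

0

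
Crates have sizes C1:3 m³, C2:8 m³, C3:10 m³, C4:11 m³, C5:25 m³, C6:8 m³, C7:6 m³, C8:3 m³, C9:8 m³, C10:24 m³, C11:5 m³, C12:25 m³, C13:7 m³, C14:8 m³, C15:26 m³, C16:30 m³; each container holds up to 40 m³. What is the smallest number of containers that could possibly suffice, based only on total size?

Total size = 3 + 8 + 10 + 11 + 25 + 8 + 6 + 3 + 8 + 24 + 5 + 25 + 7 + 8 + 26 + 30 = 207 m³.
⌈207 / 40⌉ = 6.

6 containers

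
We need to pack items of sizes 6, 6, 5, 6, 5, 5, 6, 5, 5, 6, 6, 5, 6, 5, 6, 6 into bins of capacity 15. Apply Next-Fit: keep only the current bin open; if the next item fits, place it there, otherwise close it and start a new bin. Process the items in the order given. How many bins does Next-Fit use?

bin 1: place 6, 9 left
bin 1: place 6, 3 left
bin 2: place 5, 10 left
bin 2: place 6, 4 left
bin 3: place 5, 10 left
bin 3: place 5, 5 left
bin 4: place 6, 9 left
bin 4: place 5, 4 left
bin 5: place 5, 10 left
bin 5: place 6, 4 left
bin 6: place 6, 9 left
bin 6: place 5, 4 left
bin 7: place 6, 9 left
bin 7: place 5, 4 left
bin 8: place 6, 9 left
bin 8: place 6, 3 left
Final bins: [6,6] [5,6] [5,5] [6,5] [5,6] [6,5] [6,5] [6,6].

8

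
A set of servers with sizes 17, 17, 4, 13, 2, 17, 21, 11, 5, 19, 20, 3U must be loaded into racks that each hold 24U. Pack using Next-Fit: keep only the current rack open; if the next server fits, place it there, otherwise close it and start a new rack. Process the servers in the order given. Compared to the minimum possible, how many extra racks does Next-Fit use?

1

Next-Fit: [17] [17,4] [13,2] [17] [21] [11,5] [19] [20,3] → 8 racks.
Total size 149U; any packing needs at least ⌈149/24⌉ = 7 racks.
An optimal packing achieves that bound: [21,3] [20,4] [19,5] [17,2] [17] [17] [13,11] → 7 racks.
Excess: 8 − 7 = 1.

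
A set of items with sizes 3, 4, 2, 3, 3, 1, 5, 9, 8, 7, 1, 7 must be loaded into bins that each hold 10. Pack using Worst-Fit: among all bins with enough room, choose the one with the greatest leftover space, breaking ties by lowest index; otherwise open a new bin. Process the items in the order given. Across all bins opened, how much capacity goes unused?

Put 3 in bin 1; 7 remain.
Put 4 in bin 1; 3 remain.
Put 2 in bin 1; 1 remain.
Put 3 in bin 2; 7 remain.
Put 3 in bin 2; 4 remain.
Put 1 in bin 2; 3 remain.
Put 5 in bin 3; 5 remain.
Put 9 in bin 4; 1 remain.
Put 8 in bin 5; 2 remain.
Put 7 in bin 6; 3 remain.
Put 1 in bin 3; 4 remain.
Put 7 in bin 7; 3 remain.
7 bins × 10 = 70; used 53; unused 17.

17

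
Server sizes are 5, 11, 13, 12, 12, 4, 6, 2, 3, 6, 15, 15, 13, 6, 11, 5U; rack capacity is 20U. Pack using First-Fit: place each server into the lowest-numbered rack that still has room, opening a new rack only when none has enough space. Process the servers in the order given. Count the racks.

Put 5U in rack 1; 15U remain.
Put 11U in rack 1; 4U remain.
Put 13U in rack 2; 7U remain.
Put 12U in rack 3; 8U remain.
Put 12U in rack 4; 8U remain.
Put 4U in rack 1; 0U remain.
Put 6U in rack 2; 1U remain.
Put 2U in rack 3; 6U remain.
Put 3U in rack 3; 3U remain.
Put 6U in rack 4; 2U remain.
Put 15U in rack 5; 5U remain.
Put 15U in rack 6; 5U remain.
Put 13U in rack 7; 7U remain.
Put 6U in rack 7; 1U remain.
Put 11U in rack 8; 9U remain.
Put 5U in rack 5; 0U remain.
Final racks: [5,11,4] [13,6] [12,2,3] [12,6] [15,5] [15] [13,6] [11].

8 racks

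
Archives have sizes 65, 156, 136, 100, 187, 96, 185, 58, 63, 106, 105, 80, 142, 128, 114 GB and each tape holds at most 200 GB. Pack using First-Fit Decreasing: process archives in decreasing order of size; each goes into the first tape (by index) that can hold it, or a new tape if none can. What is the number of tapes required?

10 tapes

Sorted descending: 187, 185, 156, 142, 136, 128, 114, 106, 105, 100, 96, 80, 65, 63, 58.
tape 1: place 187 GB, 13 GB left
tape 2: place 185 GB, 15 GB left
tape 3: place 156 GB, 44 GB left
tape 4: place 142 GB, 58 GB left
tape 5: place 136 GB, 64 GB left
tape 6: place 128 GB, 72 GB left
tape 7: place 114 GB, 86 GB left
tape 8: place 106 GB, 94 GB left
tape 9: place 105 GB, 95 GB left
tape 10: place 100 GB, 100 GB left
tape 10: place 96 GB, 4 GB left
tape 7: place 80 GB, 6 GB left
tape 6: place 65 GB, 7 GB left
tape 5: place 63 GB, 1 GB left
tape 4: place 58 GB, 0 GB left
Final tapes: [187] [185] [156] [142,58] [136,63] [128,65] [114,80] [106] [105] [100,96].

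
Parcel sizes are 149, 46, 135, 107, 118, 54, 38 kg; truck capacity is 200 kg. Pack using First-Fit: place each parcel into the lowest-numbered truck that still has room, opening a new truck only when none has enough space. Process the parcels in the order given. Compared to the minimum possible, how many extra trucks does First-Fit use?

First-Fit: [149,46] [135,54] [107,38] [118] → 4 trucks.
Total size 647 kg; any packing needs at least ⌈647/200⌉ = 4 trucks.
So 4 is already optimal.

0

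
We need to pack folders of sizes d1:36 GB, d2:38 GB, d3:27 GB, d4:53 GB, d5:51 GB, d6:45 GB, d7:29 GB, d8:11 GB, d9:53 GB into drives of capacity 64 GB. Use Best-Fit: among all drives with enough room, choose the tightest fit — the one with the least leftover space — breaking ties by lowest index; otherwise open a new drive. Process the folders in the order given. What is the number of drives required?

7

Put d1 (36 GB) in drive 1; 28 GB remain.
Put d2 (38 GB) in drive 2; 26 GB remain.
Put d3 (27 GB) in drive 1; 1 GB remain.
Put d4 (53 GB) in drive 3; 11 GB remain.
Put d5 (51 GB) in drive 4; 13 GB remain.
Put d6 (45 GB) in drive 5; 19 GB remain.
Put d7 (29 GB) in drive 6; 35 GB remain.
Put d8 (11 GB) in drive 3; 0 GB remain.
Put d9 (53 GB) in drive 7; 11 GB remain.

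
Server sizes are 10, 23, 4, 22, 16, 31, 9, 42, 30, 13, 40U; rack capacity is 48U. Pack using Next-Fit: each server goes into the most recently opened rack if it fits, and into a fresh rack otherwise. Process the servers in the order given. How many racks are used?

10U → rack 1 (remaining 38U)
23U → rack 1 (remaining 15U)
4U → rack 1 (remaining 11U)
22U → rack 2 (remaining 26U)
16U → rack 2 (remaining 10U)
31U → rack 3 (remaining 17U)
9U → rack 3 (remaining 8U)
42U → rack 4 (remaining 6U)
30U → rack 5 (remaining 18U)
13U → rack 5 (remaining 5U)
40U → rack 6 (remaining 8U)

6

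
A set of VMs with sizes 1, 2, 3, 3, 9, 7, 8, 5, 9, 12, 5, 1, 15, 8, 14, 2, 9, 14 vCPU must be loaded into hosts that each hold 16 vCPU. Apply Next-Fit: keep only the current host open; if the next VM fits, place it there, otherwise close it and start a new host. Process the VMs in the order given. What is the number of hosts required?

Put 1 vCPU in host 1; 15 vCPU remain.
Put 2 vCPU in host 1; 13 vCPU remain.
Put 3 vCPU in host 1; 10 vCPU remain.
Put 3 vCPU in host 1; 7 vCPU remain.
Put 9 vCPU in host 2; 7 vCPU remain.
Put 7 vCPU in host 2; 0 vCPU remain.
Put 8 vCPU in host 3; 8 vCPU remain.
Put 5 vCPU in host 3; 3 vCPU remain.
Put 9 vCPU in host 4; 7 vCPU remain.
Put 12 vCPU in host 5; 4 vCPU remain.
Put 5 vCPU in host 6; 11 vCPU remain.
Put 1 vCPU in host 6; 10 vCPU remain.
Put 15 vCPU in host 7; 1 vCPU remain.
Put 8 vCPU in host 8; 8 vCPU remain.
Put 14 vCPU in host 9; 2 vCPU remain.
Put 2 vCPU in host 9; 0 vCPU remain.
Put 9 vCPU in host 10; 7 vCPU remain.
Put 14 vCPU in host 11; 2 vCPU remain.
Final hosts: [1,2,3,3] [9,7] [8,5] [9] [12] [5,1] [15] [8] [14,2] [9] [14].

11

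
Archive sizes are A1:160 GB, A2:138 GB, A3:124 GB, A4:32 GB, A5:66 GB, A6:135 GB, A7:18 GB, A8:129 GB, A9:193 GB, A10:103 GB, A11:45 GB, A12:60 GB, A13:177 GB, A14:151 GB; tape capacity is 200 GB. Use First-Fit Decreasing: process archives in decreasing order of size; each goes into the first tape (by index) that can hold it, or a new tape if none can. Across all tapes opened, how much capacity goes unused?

269

Sorted descending: 193, 177, 160, 151, 138, 135, 129, 124, 103, 66, 60, 45, 32, 18.
tape 1: place 193 GB, 7 GB left
tape 2: place 177 GB, 23 GB left
tape 3: place 160 GB, 40 GB left
tape 4: place 151 GB, 49 GB left
tape 5: place 138 GB, 62 GB left
tape 6: place 135 GB, 65 GB left
tape 7: place 129 GB, 71 GB left
tape 8: place 124 GB, 76 GB left
tape 9: place 103 GB, 97 GB left
tape 7: place 66 GB, 5 GB left
tape 5: place 60 GB, 2 GB left
tape 4: place 45 GB, 4 GB left
tape 3: place 32 GB, 8 GB left
tape 2: place 18 GB, 5 GB left
9 tapes × 200 GB = 1800 GB; used 1531 GB; unused 269 GB.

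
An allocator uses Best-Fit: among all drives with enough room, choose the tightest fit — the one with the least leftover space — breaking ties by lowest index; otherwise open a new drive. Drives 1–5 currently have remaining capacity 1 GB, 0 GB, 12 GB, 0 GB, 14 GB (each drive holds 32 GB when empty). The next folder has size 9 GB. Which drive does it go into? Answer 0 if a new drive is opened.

Drives with room: drive 3 (12 GB), drive 5 (14 GB).
Tightest fit is drive 3 with 12 GB free.

3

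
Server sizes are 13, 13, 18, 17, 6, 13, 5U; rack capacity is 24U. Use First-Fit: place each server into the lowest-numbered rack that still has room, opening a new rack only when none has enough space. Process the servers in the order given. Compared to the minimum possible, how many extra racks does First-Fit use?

First-Fit: [13,6,5] [13] [18] [17] [13] → 5 racks.
5 servers exceed 12U (half the capacity), and no two of those can share a rack, so at least 5 racks are needed.
So 5 is already optimal.

0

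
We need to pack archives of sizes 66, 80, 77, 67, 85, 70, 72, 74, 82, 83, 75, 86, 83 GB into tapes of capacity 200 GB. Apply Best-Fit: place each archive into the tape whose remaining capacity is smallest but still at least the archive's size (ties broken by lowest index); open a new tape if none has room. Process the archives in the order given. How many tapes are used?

7

66 GB → tape 1 (remaining 134 GB)
80 GB → tape 1 (remaining 54 GB)
77 GB → tape 2 (remaining 123 GB)
67 GB → tape 2 (remaining 56 GB)
85 GB → tape 3 (remaining 115 GB)
70 GB → tape 3 (remaining 45 GB)
72 GB → tape 4 (remaining 128 GB)
74 GB → tape 4 (remaining 54 GB)
82 GB → tape 5 (remaining 118 GB)
83 GB → tape 5 (remaining 35 GB)
75 GB → tape 6 (remaining 125 GB)
86 GB → tape 6 (remaining 39 GB)
83 GB → tape 7 (remaining 117 GB)
Final tapes: [66,80] [77,67] [85,70] [72,74] [82,83] [75,86] [83].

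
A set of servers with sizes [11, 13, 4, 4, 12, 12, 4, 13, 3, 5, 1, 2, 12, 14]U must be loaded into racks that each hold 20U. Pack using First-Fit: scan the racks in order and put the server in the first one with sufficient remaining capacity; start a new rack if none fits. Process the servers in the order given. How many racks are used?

7

rack 1: place 11U, 9U left
rack 2: place 13U, 7U left
rack 1: place 4U, 5U left
rack 1: place 4U, 1U left
rack 3: place 12U, 8U left
rack 4: place 12U, 8U left
rack 2: place 4U, 3U left
rack 5: place 13U, 7U left
rack 2: place 3U, 0U left
rack 3: place 5U, 3U left
rack 1: place 1U, 0U left
rack 3: place 2U, 1U left
rack 6: place 12U, 8U left
rack 7: place 14U, 6U left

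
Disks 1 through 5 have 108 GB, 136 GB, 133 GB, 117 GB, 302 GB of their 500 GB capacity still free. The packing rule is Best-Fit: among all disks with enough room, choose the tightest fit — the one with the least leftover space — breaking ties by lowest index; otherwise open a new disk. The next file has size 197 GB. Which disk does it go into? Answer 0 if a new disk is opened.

Disks with room: disk 5 (302 GB).
Tightest fit is disk 5 with 302 GB free.

5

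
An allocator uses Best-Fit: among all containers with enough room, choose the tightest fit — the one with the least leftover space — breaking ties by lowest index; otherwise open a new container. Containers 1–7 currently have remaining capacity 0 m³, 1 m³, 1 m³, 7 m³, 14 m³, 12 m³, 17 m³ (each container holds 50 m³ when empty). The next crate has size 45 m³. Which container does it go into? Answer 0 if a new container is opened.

0

No container has ≥ 45 m³ free, so a new container is opened.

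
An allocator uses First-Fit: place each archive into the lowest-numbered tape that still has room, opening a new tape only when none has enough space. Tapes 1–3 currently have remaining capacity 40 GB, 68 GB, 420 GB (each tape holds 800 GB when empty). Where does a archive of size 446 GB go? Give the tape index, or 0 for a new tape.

0

No tape has ≥ 446 GB free, so a new tape is opened.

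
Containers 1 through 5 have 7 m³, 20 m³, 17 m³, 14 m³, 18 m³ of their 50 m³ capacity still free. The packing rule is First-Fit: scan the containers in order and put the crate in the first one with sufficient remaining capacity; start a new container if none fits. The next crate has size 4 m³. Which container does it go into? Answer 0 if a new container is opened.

1

Containers with room: container 1 (7 m³), container 2 (20 m³), container 3 (17 m³), container 4 (14 m³), container 5 (18 m³).
The first with room is container 1.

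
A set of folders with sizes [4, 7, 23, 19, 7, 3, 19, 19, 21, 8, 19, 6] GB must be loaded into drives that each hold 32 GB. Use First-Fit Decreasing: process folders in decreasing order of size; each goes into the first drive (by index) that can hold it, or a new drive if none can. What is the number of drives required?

6 drives

Sorted descending: 23, 21, 19, 19, 19, 19, 8, 7, 7, 6, 4, 3.
Put 23 GB in drive 1; 9 GB remain.
Put 21 GB in drive 2; 11 GB remain.
Put 19 GB in drive 3; 13 GB remain.
Put 19 GB in drive 4; 13 GB remain.
Put 19 GB in drive 5; 13 GB remain.
Put 19 GB in drive 6; 13 GB remain.
Put 8 GB in drive 1; 1 GB remain.
Put 7 GB in drive 2; 4 GB remain.
Put 7 GB in drive 3; 6 GB remain.
Put 6 GB in drive 3; 0 GB remain.
Put 4 GB in drive 2; 0 GB remain.
Put 3 GB in drive 4; 10 GB remain.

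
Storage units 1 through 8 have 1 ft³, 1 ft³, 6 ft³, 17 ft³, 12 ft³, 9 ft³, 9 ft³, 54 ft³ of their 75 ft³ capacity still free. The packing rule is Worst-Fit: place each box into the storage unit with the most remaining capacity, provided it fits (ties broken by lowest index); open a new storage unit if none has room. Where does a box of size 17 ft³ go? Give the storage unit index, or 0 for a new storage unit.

Storage units with room: storage unit 4 (17 ft³), storage unit 8 (54 ft³).
Most room is storage unit 8 with 54 ft³ free.

8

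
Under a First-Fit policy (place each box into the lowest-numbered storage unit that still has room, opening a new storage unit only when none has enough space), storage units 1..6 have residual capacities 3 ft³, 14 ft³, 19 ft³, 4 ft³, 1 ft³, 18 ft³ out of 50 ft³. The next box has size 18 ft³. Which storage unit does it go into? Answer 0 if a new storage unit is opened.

Storage units with room: storage unit 3 (19 ft³), storage unit 6 (18 ft³).
The first with room is storage unit 3.

3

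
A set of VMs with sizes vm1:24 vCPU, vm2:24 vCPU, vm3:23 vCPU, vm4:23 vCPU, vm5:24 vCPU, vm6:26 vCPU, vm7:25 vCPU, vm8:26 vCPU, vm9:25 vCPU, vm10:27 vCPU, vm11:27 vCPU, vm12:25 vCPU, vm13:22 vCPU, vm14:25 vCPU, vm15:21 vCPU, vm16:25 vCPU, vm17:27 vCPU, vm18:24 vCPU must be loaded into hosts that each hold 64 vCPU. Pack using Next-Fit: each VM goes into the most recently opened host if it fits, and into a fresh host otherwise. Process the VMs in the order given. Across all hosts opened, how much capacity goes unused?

133

host 1: place vm1 (24 vCPU), 40 vCPU left
host 1: place vm2 (24 vCPU), 16 vCPU left
host 2: place vm3 (23 vCPU), 41 vCPU left
host 2: place vm4 (23 vCPU), 18 vCPU left
host 3: place vm5 (24 vCPU), 40 vCPU left
host 3: place vm6 (26 vCPU), 14 vCPU left
host 4: place vm7 (25 vCPU), 39 vCPU left
host 4: place vm8 (26 vCPU), 13 vCPU left
host 5: place vm9 (25 vCPU), 39 vCPU left
host 5: place vm10 (27 vCPU), 12 vCPU left
host 6: place vm11 (27 vCPU), 37 vCPU left
host 6: place vm12 (25 vCPU), 12 vCPU left
host 7: place vm13 (22 vCPU), 42 vCPU left
host 7: place vm14 (25 vCPU), 17 vCPU left
host 8: place vm15 (21 vCPU), 43 vCPU left
host 8: place vm16 (25 vCPU), 18 vCPU left
host 9: place vm17 (27 vCPU), 37 vCPU left
host 9: place vm18 (24 vCPU), 13 vCPU left
9 hosts × 64 vCPU = 576 vCPU; used 443 vCPU; unused 133 vCPU.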